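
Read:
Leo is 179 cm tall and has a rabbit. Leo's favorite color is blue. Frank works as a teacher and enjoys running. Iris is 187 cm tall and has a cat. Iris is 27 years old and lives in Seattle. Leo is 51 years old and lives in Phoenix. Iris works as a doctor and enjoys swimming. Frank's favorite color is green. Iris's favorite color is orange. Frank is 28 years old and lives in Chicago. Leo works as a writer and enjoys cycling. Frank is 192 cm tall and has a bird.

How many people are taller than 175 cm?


Taller than 175: 3

3


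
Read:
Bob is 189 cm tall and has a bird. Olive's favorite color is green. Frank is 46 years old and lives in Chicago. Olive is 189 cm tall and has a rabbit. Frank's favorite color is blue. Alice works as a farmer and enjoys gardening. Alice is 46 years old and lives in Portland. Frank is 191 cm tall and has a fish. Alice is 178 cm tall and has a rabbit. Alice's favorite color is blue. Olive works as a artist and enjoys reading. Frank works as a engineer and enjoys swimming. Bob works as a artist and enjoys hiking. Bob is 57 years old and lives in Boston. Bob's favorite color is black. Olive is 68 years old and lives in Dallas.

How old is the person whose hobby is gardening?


Person with hobby=gardening is Alice, age 46

46


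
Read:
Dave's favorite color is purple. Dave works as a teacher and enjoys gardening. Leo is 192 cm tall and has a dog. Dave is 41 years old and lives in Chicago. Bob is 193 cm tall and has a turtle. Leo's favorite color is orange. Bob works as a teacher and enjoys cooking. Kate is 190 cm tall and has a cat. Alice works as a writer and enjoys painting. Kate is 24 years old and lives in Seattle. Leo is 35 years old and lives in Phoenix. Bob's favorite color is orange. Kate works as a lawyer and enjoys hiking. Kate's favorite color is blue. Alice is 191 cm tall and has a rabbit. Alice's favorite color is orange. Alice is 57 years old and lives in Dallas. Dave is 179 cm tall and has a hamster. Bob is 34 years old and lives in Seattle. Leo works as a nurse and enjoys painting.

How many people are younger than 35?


Filter: 2

2


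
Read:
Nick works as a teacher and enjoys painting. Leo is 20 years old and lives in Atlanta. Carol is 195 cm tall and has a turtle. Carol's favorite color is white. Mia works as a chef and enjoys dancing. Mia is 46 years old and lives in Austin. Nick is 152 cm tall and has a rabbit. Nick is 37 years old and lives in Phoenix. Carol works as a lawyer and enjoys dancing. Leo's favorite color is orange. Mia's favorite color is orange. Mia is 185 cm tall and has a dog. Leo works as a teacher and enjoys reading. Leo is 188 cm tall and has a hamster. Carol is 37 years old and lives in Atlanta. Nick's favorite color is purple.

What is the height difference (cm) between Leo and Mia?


|188 - 185| = 3

3


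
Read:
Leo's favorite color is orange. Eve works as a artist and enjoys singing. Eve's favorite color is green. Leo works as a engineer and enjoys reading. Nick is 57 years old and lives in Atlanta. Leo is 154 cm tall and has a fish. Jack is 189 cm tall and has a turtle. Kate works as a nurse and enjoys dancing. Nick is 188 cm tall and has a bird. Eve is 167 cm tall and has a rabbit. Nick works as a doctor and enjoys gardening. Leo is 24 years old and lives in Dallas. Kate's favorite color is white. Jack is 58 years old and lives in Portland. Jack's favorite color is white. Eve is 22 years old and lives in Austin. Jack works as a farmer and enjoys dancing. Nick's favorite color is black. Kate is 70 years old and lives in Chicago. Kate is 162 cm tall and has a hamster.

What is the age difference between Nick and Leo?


|57 - 24| = 33

33


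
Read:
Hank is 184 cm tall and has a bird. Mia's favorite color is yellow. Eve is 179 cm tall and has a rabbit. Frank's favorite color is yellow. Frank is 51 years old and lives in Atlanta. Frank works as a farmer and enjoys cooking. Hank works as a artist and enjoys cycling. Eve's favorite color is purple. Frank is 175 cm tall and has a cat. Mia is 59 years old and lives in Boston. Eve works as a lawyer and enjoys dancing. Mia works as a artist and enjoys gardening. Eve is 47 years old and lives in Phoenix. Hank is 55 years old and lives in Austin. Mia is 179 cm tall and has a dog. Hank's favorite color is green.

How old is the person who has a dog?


Person with dog is Mia, age 59

59


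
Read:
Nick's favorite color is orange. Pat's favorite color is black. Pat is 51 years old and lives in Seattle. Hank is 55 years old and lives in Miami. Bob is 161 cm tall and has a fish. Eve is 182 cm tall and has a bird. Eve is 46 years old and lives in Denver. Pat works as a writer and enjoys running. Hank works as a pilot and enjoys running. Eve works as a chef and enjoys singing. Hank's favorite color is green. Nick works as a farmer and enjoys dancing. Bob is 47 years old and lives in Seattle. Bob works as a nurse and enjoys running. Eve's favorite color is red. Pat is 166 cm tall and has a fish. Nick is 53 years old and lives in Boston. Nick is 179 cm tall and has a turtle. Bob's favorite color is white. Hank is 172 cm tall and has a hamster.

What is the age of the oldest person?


Oldest: Hank at 55

55


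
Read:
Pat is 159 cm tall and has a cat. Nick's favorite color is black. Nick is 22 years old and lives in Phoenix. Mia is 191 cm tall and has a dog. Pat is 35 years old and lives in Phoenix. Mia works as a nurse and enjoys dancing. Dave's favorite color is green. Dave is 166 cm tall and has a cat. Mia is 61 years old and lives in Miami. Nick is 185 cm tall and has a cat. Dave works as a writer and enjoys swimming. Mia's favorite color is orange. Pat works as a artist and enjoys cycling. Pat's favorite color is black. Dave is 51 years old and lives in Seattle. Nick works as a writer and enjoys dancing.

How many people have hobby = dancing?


Count: 2

2


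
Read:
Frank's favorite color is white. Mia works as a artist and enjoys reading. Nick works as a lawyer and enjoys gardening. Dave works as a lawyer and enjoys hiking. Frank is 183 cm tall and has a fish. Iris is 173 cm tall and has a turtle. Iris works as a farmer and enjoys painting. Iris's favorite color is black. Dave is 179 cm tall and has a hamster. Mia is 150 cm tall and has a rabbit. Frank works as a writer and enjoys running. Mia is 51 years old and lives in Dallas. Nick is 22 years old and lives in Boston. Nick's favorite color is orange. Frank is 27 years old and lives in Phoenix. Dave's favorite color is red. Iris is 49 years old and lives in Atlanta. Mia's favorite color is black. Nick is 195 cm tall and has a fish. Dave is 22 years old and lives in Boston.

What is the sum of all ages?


49+22+51+22+27 = 171

171


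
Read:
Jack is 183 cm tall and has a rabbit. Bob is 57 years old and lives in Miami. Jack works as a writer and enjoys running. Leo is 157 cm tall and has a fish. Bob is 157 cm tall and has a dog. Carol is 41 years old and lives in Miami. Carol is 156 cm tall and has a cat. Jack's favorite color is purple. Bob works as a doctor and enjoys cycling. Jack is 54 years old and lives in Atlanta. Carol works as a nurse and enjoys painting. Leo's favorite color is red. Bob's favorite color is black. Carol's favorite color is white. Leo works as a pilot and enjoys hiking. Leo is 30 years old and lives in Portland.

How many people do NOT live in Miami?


Not in Miami: 2

2


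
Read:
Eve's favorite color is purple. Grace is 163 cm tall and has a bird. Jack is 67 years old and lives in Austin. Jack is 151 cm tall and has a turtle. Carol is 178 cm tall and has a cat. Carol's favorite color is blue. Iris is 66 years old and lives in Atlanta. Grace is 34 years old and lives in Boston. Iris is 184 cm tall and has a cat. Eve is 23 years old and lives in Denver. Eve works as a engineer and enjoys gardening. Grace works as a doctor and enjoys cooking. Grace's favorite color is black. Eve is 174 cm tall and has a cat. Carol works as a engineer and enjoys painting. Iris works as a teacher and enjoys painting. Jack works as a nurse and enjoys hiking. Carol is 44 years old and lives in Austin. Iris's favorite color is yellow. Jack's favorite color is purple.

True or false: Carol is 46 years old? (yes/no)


Carol is actually 44. no

no


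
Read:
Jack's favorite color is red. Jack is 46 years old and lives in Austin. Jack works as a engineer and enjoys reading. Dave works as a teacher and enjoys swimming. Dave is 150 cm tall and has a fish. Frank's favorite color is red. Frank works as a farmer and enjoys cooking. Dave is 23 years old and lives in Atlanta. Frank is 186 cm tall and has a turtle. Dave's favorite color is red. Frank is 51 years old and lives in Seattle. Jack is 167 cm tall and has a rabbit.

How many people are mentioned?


People: Jack, Dave, Frank. Count = 3

3


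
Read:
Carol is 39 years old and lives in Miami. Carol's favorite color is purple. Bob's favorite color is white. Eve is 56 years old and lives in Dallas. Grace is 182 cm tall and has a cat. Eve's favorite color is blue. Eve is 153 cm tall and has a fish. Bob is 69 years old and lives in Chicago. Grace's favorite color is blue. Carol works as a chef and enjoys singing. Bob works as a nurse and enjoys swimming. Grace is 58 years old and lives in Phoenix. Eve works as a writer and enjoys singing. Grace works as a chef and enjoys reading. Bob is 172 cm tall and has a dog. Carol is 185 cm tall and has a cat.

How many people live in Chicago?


Count in Chicago: 1

1


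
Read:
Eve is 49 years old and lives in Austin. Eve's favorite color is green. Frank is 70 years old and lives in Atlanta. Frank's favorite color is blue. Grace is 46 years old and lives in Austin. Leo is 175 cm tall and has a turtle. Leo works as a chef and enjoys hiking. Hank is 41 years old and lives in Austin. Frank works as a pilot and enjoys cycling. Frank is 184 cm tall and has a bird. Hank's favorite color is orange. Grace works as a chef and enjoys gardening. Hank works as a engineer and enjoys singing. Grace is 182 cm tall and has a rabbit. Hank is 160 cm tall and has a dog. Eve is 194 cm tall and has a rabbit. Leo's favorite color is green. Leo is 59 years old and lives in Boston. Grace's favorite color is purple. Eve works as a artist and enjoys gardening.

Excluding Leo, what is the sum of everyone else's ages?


Sum (excluding Leo): 206

206


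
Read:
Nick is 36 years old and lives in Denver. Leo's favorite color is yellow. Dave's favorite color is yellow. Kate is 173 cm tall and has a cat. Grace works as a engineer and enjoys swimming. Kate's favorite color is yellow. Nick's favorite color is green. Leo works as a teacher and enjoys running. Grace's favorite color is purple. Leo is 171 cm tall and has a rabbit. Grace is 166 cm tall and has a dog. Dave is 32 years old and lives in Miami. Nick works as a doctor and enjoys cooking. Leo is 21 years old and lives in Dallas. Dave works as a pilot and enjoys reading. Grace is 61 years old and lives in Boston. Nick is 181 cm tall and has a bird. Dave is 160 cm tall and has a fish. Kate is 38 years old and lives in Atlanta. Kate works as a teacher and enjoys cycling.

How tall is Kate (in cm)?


Kate is 173 cm tall

173


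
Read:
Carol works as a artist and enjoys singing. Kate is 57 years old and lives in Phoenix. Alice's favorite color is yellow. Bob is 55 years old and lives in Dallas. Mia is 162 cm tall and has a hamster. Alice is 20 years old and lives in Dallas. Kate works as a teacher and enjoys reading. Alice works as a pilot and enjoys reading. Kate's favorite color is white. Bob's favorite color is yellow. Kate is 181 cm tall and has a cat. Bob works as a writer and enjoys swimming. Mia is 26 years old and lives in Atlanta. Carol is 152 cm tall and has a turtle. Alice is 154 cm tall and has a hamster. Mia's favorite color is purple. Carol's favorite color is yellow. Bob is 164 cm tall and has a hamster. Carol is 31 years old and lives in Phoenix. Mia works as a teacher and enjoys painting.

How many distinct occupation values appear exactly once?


Unique occupation values: 3

3


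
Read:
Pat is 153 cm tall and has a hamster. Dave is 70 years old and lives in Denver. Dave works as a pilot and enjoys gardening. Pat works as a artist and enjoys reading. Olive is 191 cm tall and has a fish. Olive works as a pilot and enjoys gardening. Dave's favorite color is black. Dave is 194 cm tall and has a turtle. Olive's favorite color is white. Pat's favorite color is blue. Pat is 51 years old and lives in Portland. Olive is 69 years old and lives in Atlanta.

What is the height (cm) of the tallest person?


Tallest: Dave at 194 cm

194


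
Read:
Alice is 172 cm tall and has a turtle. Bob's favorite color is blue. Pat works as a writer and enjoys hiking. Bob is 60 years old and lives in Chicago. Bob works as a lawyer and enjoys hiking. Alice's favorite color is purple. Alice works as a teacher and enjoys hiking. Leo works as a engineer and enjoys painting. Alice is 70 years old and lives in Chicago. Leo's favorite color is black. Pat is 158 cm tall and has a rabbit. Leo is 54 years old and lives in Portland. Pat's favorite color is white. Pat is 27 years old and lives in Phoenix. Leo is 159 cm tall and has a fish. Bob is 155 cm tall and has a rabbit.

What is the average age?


Sum=211, n=4, avg=52.75

52.75


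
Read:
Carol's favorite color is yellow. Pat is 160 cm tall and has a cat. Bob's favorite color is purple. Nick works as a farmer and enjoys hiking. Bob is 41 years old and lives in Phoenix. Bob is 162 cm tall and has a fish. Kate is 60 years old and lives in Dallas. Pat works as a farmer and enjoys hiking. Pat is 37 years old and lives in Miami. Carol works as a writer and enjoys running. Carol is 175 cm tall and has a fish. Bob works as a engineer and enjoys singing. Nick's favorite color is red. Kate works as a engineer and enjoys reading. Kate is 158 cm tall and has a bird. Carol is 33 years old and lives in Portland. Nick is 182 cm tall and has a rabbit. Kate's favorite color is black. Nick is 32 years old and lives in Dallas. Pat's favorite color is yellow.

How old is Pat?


Pat is 37 years old

37


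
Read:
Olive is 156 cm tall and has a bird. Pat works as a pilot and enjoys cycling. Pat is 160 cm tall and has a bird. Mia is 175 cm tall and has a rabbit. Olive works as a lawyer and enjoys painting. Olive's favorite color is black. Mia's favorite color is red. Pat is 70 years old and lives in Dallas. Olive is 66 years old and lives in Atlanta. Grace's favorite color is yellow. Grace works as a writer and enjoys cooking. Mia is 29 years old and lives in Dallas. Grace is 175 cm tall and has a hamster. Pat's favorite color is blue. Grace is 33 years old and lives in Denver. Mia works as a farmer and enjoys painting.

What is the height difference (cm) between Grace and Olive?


|175 - 156| = 19

19


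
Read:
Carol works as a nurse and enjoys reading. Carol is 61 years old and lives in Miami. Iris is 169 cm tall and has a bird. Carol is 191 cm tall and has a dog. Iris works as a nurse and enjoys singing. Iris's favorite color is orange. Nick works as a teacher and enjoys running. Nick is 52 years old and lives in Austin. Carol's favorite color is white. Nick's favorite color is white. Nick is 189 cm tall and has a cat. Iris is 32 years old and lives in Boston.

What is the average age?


Sum=145, n=3, avg=48.33

48.33


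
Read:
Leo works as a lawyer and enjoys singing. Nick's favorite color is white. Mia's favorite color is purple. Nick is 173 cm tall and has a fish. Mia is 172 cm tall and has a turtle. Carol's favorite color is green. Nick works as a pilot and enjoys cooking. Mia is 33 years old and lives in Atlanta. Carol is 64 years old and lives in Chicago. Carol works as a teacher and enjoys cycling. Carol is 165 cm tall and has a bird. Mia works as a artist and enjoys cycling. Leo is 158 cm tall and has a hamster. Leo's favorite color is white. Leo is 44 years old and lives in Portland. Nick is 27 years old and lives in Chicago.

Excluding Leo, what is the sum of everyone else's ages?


Sum (excluding Leo): 124

124


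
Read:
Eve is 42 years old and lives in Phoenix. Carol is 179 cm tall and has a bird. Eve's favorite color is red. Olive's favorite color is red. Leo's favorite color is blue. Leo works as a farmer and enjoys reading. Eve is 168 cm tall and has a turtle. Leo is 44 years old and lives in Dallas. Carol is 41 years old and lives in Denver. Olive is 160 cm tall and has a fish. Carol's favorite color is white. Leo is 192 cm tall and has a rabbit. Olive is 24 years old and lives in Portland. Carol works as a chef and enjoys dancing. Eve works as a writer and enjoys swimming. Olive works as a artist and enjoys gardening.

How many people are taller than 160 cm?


Taller than 160: 3

3


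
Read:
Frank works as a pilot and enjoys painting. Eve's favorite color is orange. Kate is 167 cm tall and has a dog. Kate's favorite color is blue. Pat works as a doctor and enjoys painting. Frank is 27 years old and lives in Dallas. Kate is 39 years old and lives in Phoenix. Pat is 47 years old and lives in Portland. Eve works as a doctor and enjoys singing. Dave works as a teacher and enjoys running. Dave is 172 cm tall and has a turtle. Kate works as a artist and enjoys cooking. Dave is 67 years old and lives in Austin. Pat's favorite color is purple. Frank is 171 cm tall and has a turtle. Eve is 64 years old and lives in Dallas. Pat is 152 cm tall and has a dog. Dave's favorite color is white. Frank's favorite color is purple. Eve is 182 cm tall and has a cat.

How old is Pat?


Pat is 47 years old

47


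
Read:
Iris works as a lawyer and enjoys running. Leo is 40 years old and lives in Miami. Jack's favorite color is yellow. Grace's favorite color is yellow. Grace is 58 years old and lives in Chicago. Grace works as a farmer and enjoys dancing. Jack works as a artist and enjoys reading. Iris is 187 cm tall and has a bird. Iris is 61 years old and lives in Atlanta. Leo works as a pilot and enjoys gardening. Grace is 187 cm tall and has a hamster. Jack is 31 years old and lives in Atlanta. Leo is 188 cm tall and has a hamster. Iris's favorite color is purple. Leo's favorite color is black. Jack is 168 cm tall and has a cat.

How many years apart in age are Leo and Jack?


40 vs 31, diff = 9

9


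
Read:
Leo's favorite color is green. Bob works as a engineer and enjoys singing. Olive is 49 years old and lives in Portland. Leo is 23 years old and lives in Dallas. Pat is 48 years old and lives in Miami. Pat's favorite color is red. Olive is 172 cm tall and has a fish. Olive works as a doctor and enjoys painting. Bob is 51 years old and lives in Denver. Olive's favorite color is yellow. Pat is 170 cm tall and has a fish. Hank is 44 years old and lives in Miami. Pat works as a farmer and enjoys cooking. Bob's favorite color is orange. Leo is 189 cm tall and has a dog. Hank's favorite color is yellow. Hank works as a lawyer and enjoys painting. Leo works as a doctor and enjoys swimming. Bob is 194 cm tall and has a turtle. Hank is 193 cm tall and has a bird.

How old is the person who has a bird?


Person with bird is Hank, age 44

44


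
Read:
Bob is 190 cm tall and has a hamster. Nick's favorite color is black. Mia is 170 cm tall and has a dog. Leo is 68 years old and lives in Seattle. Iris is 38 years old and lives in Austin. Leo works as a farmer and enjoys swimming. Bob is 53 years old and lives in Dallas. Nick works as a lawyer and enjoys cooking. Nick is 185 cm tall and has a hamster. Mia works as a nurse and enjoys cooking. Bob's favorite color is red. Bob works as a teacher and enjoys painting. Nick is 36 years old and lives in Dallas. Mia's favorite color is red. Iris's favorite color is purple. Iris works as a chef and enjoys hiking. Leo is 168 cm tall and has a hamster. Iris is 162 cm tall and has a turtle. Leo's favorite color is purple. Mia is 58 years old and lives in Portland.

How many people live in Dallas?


Count in Dallas: 2

2


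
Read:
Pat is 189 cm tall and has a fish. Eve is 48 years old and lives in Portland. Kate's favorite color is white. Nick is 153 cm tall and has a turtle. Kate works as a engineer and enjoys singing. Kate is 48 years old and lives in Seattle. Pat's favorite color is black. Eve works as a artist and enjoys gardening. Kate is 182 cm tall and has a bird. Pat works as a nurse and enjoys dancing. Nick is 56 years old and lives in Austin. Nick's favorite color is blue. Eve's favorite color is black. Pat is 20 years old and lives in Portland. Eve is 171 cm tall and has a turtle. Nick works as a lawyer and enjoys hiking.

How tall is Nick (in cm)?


Nick is 153 cm tall

153


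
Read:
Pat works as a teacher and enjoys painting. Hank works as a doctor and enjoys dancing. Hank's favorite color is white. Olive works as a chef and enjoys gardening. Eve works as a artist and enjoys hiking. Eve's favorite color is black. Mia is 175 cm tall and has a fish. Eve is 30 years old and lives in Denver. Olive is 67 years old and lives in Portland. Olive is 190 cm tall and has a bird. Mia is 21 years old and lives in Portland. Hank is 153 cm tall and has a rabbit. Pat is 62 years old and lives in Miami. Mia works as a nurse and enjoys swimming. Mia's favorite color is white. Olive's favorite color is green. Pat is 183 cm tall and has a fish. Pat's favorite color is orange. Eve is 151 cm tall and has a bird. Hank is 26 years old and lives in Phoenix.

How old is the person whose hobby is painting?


Person with hobby=painting is Pat, age 62

62


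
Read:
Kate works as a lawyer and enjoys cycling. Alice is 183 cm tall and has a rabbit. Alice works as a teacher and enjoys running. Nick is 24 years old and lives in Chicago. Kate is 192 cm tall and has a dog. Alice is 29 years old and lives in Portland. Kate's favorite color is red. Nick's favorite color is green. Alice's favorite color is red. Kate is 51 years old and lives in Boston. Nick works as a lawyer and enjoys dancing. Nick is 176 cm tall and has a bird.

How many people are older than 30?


Filter: 1

1


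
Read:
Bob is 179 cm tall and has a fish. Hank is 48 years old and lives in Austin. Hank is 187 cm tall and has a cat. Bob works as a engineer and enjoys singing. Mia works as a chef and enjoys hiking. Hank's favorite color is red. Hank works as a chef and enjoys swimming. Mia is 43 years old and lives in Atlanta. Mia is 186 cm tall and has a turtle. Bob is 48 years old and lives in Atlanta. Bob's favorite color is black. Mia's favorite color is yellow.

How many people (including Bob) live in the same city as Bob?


Bob lives in Atlanta. Count = 2

2


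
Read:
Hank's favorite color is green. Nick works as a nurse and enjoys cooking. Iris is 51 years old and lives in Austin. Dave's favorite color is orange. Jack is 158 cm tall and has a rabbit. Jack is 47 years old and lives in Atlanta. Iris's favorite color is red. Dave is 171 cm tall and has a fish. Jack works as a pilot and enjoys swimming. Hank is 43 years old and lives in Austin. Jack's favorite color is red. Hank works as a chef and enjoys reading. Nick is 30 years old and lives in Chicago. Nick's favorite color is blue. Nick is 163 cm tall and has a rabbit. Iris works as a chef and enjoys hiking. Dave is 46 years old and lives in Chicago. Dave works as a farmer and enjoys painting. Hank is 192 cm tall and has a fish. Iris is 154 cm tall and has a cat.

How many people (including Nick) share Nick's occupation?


Nick is a nurse. Count = 1

1


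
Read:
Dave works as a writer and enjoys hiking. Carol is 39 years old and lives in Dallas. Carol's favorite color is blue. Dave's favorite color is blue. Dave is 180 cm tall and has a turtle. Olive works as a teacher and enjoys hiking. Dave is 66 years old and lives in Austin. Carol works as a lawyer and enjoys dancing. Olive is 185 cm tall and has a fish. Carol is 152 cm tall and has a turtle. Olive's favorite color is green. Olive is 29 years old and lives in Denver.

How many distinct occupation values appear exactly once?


Unique occupation values: 3

3


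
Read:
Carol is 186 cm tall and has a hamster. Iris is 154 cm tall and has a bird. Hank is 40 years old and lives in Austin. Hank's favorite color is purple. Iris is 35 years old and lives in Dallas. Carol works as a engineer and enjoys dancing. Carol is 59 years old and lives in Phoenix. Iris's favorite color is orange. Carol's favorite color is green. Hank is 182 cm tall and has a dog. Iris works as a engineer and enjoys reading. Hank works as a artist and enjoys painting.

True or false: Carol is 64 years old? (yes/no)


Carol is actually 59. no

no


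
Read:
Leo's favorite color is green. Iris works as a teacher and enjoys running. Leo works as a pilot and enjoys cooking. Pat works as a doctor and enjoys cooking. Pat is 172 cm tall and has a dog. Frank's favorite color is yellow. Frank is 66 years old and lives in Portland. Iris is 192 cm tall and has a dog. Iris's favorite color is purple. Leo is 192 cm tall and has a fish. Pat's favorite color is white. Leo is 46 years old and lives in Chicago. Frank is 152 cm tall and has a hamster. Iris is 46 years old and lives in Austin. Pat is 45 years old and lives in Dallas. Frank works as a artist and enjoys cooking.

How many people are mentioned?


People: Frank, Iris, Pat, Leo. Count = 4

4


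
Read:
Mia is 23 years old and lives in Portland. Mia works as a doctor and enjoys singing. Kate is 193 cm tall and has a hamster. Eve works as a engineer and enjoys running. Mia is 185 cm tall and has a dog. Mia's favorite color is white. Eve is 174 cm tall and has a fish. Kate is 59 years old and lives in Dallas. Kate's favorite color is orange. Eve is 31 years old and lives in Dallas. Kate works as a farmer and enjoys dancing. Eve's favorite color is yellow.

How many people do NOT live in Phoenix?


Not in Phoenix: 3

3


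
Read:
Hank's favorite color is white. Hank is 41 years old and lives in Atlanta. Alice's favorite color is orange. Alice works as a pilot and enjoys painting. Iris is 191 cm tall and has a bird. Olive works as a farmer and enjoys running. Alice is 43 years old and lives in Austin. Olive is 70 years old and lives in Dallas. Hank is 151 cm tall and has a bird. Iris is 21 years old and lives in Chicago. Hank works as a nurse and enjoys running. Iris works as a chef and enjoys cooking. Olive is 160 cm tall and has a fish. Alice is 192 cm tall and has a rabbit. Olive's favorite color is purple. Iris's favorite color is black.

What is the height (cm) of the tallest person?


Tallest: Alice at 192 cm

192


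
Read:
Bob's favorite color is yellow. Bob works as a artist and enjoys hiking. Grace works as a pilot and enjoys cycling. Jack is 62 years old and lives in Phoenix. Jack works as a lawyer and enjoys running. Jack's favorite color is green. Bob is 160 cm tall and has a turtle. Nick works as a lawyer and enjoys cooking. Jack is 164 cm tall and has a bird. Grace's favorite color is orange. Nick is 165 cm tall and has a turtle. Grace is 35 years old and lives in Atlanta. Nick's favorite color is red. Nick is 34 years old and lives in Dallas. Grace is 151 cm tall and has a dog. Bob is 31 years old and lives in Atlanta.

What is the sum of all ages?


35+62+34+31 = 162

162


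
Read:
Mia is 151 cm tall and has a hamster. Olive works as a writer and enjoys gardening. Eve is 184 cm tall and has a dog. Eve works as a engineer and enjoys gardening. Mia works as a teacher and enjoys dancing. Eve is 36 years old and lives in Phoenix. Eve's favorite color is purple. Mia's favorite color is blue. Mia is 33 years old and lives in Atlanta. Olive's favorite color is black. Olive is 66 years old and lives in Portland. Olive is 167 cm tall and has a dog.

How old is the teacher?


The teacher is Mia, age 33

33


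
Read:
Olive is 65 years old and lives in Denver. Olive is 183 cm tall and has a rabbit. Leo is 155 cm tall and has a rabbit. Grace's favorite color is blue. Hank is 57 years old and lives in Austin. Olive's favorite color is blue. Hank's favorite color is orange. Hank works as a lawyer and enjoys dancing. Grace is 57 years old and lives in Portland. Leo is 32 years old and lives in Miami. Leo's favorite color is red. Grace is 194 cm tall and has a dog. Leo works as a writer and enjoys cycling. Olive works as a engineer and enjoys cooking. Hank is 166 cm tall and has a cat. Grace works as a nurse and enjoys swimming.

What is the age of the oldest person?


Oldest: Olive at 65

65


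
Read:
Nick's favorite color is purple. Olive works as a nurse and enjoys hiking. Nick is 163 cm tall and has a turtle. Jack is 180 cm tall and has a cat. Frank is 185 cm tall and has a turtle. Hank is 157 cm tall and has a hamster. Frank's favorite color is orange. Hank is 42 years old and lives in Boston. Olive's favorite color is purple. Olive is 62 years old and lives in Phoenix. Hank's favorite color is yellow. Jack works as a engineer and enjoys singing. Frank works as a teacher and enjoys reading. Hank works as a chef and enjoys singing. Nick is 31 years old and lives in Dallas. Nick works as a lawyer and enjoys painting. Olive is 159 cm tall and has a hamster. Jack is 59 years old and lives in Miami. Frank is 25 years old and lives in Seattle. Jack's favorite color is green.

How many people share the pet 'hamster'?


Count: 2

2


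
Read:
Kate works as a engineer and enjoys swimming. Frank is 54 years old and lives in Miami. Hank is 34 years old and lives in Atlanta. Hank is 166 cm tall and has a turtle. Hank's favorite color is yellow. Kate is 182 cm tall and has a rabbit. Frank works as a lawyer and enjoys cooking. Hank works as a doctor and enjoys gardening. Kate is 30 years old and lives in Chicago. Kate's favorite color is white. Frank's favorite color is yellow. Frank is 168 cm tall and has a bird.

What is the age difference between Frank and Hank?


|54 - 34| = 20

20


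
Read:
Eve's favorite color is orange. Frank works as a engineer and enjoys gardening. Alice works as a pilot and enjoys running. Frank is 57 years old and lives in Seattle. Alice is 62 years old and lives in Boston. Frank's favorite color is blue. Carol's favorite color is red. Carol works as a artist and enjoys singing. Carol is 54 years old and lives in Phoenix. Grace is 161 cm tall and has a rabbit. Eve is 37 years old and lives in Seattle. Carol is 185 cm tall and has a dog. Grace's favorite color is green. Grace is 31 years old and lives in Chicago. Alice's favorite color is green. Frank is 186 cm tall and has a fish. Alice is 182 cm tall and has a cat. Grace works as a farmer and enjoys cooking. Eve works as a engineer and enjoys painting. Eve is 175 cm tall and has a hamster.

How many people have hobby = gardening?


Count: 1

1


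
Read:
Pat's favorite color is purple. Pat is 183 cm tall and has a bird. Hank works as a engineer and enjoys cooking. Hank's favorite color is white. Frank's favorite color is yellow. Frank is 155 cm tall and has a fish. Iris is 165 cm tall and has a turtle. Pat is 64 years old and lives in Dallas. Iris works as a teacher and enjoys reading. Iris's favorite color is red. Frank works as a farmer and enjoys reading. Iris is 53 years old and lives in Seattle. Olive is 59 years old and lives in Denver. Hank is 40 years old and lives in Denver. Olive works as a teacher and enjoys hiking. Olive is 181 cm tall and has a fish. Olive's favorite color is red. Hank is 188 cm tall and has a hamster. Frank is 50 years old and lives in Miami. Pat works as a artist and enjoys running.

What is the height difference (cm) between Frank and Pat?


|155 - 183| = 28

28


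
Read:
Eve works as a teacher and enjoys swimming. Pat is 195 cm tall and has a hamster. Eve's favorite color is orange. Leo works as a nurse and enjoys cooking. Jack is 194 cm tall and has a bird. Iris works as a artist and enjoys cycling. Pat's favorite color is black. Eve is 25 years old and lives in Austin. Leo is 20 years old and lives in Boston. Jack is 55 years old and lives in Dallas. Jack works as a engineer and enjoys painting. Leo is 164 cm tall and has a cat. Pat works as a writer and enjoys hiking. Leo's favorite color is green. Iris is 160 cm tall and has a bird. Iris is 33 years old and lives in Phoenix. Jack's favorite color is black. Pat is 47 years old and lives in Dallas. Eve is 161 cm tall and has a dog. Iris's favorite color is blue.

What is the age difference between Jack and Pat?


|55 - 47| = 8

8


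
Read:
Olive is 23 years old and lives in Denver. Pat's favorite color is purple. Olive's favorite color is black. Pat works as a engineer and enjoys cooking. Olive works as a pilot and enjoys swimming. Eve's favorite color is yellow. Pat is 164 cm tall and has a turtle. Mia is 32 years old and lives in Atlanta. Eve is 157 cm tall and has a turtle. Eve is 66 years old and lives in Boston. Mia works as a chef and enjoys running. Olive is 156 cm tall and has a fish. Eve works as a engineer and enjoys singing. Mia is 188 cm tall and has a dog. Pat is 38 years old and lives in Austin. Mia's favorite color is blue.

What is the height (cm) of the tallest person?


Tallest: Mia at 188 cm

188


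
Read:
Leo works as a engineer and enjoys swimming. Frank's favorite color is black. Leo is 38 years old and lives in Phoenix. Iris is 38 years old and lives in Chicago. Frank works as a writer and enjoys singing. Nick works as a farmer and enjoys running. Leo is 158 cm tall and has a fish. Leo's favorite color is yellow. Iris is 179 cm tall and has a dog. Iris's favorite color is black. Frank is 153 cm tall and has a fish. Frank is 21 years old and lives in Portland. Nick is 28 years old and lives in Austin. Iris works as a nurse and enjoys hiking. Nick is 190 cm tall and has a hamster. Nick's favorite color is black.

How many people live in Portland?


Count in Portland: 1

1


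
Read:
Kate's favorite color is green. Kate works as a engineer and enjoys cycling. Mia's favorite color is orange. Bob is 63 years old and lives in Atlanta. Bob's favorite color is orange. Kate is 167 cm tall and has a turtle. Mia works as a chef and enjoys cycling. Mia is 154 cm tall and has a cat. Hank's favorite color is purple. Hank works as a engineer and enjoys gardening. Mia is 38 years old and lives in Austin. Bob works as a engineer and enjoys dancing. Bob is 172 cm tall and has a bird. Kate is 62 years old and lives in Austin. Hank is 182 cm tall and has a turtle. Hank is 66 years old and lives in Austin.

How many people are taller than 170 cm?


Taller than 170: 2

2


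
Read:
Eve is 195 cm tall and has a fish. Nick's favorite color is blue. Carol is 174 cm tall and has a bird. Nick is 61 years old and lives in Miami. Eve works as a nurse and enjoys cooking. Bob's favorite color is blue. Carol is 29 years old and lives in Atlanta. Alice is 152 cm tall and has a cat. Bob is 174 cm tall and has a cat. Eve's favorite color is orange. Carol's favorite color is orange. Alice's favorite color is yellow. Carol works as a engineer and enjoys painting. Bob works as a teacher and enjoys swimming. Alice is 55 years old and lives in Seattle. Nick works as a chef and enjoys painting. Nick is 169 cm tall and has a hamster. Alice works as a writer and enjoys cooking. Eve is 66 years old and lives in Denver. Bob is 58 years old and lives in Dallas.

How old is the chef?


The chef is Nick, age 61

61


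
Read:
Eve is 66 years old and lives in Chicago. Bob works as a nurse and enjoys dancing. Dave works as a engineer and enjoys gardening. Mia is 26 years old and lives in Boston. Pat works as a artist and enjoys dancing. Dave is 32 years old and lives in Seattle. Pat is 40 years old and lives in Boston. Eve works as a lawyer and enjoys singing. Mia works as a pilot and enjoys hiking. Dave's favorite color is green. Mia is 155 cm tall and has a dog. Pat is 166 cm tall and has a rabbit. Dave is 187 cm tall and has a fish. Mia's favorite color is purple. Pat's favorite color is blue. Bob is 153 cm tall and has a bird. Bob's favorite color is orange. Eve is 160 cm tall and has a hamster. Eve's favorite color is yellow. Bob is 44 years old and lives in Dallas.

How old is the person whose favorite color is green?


Person with favorite color=green is Dave, age 32

32


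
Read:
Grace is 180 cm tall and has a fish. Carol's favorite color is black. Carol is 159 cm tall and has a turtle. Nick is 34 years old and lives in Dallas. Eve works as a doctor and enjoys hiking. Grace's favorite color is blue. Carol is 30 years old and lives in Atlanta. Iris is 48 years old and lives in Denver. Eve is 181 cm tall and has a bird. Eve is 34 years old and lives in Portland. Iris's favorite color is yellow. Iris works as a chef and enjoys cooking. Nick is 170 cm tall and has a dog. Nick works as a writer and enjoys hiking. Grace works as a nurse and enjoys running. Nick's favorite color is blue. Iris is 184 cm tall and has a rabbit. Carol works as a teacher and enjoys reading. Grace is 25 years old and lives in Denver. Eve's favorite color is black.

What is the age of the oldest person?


Oldest: Iris at 48

48


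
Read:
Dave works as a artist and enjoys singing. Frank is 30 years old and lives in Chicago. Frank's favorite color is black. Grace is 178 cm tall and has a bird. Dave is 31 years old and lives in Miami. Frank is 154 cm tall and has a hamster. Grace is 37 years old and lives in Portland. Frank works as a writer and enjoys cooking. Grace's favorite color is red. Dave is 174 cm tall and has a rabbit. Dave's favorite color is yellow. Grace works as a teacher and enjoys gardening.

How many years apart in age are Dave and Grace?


31 vs 37, diff = 6

6


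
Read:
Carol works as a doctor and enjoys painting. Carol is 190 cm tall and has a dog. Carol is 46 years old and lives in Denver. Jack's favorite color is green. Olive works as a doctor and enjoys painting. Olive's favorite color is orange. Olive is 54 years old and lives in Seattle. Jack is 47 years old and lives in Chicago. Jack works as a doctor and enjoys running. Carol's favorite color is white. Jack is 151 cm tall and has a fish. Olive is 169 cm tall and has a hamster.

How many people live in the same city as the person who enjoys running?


Person with hobby running is Jack, city Chicago. Count = 1

1


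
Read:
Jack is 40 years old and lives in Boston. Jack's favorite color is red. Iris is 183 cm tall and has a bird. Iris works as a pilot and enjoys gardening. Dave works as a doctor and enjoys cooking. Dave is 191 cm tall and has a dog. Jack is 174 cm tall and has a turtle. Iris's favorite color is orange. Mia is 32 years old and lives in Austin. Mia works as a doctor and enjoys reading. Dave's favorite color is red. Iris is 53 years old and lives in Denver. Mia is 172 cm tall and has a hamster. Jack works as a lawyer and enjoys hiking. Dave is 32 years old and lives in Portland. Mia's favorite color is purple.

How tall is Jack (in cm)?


Jack is 174 cm tall

174


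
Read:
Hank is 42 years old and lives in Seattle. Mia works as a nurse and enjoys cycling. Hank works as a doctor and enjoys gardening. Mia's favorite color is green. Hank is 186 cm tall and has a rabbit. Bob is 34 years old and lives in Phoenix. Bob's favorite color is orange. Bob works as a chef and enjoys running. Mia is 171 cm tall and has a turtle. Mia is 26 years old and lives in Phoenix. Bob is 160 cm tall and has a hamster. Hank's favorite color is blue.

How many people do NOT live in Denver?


Not in Denver: 3

3


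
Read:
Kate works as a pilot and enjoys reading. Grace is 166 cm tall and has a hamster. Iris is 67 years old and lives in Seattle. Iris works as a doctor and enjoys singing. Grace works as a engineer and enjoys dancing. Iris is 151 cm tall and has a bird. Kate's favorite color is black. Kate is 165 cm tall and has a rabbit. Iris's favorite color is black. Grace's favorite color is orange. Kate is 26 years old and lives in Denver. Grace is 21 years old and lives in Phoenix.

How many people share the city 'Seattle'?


Count: 1

1


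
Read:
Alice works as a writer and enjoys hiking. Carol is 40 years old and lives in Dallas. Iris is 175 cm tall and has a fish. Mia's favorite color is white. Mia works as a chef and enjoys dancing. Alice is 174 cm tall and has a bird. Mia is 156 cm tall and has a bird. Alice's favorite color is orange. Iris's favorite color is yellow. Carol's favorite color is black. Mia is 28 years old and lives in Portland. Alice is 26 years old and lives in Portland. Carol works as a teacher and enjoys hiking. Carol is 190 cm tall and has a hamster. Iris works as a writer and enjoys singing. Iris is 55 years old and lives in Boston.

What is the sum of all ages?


55+40+26+28 = 149

149
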